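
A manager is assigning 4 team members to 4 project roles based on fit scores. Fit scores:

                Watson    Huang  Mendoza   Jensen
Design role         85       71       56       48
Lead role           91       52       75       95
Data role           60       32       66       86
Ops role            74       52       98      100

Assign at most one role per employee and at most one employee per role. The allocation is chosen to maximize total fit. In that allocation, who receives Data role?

Jensen receives Data role.

This is a one-to-one assignment (maximum-weight bipartite matching).
Optimal: Watson→Lead role (91 pts), Huang→Design role (71 pts), Mendoza→Ops role (98 pts), Jensen→Data role (86 pts) — total 91+71+98+86 = 346 pts.
Max-entry greedy (repeatedly take the single best remaining cell) gives 328 pts, worse by 18.
Checked against all permutations: 346 pts is optimal.
Jensen's own top role is Ops role (100 pts), but forcing Jensen→Ops role and reassigning the rest optimally gives only 328 pts — worse by 18.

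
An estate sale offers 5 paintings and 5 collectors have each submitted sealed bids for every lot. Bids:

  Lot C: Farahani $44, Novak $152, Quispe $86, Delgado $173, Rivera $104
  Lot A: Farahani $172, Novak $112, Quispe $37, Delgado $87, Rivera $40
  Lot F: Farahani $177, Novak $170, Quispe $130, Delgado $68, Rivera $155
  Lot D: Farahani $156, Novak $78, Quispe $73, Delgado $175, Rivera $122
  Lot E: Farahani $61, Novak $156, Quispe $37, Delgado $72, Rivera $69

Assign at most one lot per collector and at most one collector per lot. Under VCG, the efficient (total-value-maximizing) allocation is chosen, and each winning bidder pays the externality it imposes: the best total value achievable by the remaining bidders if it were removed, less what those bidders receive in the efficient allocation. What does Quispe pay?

Quispe pays $35.

Efficient allocation: Farahani→Lot A ($172), Novak→Lot E ($156), Quispe→Lot F ($130), Delgado→Lot C ($173), Rivera→Lot D ($122); total welfare W = $753.
Quispe receives Lot F at value $130, so the others get W − 130 = $623.
Without Quispe: best allocation of the remaining 4 bidders over all 5 lots is Farahani→Lot A ($172), Novak→Lot E ($156), Delgado→Lot D ($175), Rivera→Lot F ($155), total $658.
VCG payment = (others' best without Quispe) − (others' welfare with Quispe) = 658 − 623 = $35.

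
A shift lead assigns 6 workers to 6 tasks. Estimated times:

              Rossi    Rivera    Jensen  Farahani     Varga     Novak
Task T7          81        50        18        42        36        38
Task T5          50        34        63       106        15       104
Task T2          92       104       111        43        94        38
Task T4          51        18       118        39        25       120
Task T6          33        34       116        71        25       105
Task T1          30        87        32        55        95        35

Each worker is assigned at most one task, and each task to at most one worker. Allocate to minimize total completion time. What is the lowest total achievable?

Minimum total: 162 min

Optimal: Rossi→Task T6 (33 min), Rivera→Task T4 (18 min), Jensen→Task T7 (18 min), Farahani→Task T2 (43 min), Varga→Task T5 (15 min), Novak→Task T1 (35 min) — total 33+18+18+43+15+35 = 162 min.
Column-greedy (each task in turn goes to its cheapest remaining worker) gives 177 min, worse by 15.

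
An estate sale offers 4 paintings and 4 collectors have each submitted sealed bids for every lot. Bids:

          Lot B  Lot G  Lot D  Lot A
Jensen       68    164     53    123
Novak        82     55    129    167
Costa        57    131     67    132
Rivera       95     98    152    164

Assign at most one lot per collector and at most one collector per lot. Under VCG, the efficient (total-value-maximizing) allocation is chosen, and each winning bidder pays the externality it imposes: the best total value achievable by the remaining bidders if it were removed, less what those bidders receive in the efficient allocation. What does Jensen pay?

Efficient allocation: Jensen→Lot G ($164), Novak→Lot A ($167), Costa→Lot B ($57), Rivera→Lot D ($152); total welfare W = $540.
Jensen receives Lot G at value $164, so the others get W − 164 = $376.
Without Jensen: best allocation of the remaining 3 bidders over all 4 lots is Novak→Lot A ($167), Costa→Lot G ($131), Rivera→Lot D ($152), total $450.
VCG payment = (others' best without Jensen) − (others' welfare with Jensen) = 450 − 376 = $74.

Jensen pays $74.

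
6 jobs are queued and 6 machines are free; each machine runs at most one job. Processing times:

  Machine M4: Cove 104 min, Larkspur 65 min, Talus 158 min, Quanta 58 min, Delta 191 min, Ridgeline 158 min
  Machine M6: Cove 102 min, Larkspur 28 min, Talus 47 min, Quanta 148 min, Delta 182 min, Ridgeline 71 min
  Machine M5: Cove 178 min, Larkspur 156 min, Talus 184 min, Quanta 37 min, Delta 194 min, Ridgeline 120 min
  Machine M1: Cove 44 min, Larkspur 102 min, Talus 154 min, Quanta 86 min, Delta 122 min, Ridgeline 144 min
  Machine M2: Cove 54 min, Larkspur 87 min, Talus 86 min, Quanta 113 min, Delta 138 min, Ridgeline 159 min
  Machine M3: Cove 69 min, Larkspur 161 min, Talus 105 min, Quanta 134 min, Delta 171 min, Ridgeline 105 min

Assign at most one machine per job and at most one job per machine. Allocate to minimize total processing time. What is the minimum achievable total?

This is a one-to-one assignment (minimum-cost bipartite matching).
Optimal: Cove→Machine M2 (54 min), Larkspur→Machine M4 (65 min), Talus→Machine M6 (47 min), Quanta→Machine M5 (37 min), Delta→Machine M1 (122 min), Ridgeline→Machine M3 (105 min) — total 54+65+47+37+122+105 = 430 min.
Row-greedy (each job in turn takes its cheapest remaining machine) gives 524 min, worse by 94.

Minimum total: 430 min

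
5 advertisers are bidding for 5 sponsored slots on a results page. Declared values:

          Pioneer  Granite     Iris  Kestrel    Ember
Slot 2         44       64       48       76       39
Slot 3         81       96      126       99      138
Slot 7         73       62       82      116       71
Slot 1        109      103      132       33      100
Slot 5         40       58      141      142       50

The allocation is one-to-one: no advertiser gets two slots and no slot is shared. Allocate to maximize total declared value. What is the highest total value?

Maximum total: $568

Optimal: Pioneer→Slot 1 ($109), Granite→Slot 2 ($64), Iris→Slot 5 ($141), Kestrel→Slot 7 ($116), Ember→Slot 3 ($138) — total 109+64+141+116+138 = $568.
Row-greedy (each advertiser in turn takes its best remaining slot) gives $501, worse by 67.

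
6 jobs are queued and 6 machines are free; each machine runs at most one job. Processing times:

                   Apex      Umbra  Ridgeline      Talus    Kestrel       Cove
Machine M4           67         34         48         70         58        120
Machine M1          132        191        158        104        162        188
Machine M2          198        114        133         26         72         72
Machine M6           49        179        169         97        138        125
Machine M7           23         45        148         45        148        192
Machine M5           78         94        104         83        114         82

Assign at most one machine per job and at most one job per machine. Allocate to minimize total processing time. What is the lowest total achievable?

Treat this as an assignment problem: match each job to one machine.
Optimal: Apex→Machine M6 (49 min), Umbra→Machine M7 (45 min), Ridgeline→Machine M4 (48 min), Talus→Machine M1 (104 min), Kestrel→Machine M2 (72 min), Cove→Machine M5 (82 min) — total 49+45+48+104+72+82 = 400 min.
Min-entry greedy (repeatedly take the single cheapest remaining cell) gives 461 min, worse by 61.
Next-best assignment: Apex→Machine M6, Umbra→Machine M7, Ridgeline→Machine M4, Talus→Machine M2, Kestrel→Machine M1, Cove→Machine M5 = 412 min.
Every other assignment is strictly worse.

Minimum total: 400 min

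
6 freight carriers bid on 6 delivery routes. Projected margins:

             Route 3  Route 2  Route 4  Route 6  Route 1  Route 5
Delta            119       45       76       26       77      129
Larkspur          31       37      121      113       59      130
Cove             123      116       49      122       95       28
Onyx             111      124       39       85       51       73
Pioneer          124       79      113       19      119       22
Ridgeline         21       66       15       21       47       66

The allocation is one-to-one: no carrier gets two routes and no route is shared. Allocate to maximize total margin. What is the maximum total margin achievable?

Max total: $671k

Optimal: Delta→Route 3 ($119k), Larkspur→Route 4 ($121k), Cove→Route 6 ($122k), Onyx→Route 2 ($124k), Pioneer→Route 1 ($119k), Ridgeline→Route 5 ($66k) — total 119+121+122+124+119+66 = $671k.
Column-greedy (each route in turn goes to its best remaining carrier) gives $634k, worse by 37.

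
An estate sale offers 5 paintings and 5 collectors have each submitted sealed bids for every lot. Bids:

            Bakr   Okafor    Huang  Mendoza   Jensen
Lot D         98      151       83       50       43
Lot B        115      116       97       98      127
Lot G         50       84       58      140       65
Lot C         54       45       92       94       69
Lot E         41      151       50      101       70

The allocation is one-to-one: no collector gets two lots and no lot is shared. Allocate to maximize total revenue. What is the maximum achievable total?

Optimal: Bakr→Lot D ($98), Okafor→Lot E ($151), Huang→Lot C ($92), Mendoza→Lot G ($140), Jensen→Lot B ($127) — total 98+151+92+140+127 = $608.
Max-entry greedy (repeatedly take the single best remaining cell) gives $551, worse by 57.
Next-best assignment: Bakr→Lot B, Okafor→Lot D, Huang→Lot C, Mendoza→Lot G, Jensen→Lot E = $568.

Max total: $608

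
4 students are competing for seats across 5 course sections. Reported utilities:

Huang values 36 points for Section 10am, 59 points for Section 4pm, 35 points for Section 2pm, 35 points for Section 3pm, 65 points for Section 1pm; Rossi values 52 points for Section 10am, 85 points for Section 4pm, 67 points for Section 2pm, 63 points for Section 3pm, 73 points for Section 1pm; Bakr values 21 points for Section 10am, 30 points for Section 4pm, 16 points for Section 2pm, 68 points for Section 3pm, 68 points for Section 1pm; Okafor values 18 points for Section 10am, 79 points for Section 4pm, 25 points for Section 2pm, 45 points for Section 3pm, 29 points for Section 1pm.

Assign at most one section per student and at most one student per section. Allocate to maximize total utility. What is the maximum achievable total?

Maximum total: 279 points

Optimal: Huang→Section 1pm (65 points), Rossi→Section 2pm (67 points), Bakr→Section 3pm (68 points), Okafor→Section 4pm (79 points) — total 65+67+68+79 = 279 points.
Row-greedy (each student in turn takes its best remaining section) gives 243 points, worse by 36.
Next-best assignment: Huang→Section 1pm, Rossi→Section 10am, Bakr→Section 3pm, Okafor→Section 4pm = 264 points.
Swapping Huang↔Okafor (Huang→Section 4pm 59 points, Okafor→Section 1pm 29 points) loses 56.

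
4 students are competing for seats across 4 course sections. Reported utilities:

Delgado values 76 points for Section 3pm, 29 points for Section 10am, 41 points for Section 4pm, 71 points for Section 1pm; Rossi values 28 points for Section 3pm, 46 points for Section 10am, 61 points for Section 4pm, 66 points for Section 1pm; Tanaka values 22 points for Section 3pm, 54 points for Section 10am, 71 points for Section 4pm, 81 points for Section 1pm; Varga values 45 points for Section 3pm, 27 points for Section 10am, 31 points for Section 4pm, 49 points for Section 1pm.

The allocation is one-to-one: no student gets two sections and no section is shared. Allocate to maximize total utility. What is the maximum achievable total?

Optimal: Delgado→Section 3pm (76 points), Rossi→Section 4pm (61 points), Tanaka→Section 1pm (81 points), Varga→Section 10am (27 points) — total 76+61+81+27 = 245 points.
Column-greedy (each section in turn goes to its best remaining student) gives 240 points, worse by 5.
Swapping Delgado↔Varga (Delgado→Section 10am 29 points, Varga→Section 3pm 45 points) loses 29.
Checked against all permutations: 245 points is optimal.

Max total: 245 points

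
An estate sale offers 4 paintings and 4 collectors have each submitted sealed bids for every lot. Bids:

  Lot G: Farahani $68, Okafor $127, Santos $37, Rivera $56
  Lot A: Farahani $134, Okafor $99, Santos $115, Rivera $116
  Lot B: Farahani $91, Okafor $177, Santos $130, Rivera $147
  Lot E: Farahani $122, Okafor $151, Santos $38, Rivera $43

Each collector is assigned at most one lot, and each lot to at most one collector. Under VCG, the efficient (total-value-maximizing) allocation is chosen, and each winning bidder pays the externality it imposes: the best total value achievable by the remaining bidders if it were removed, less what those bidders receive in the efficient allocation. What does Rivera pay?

Efficient allocation: Farahani→Lot E ($122), Okafor→Lot G ($127), Santos→Lot A ($115), Rivera→Lot B ($147); total welfare W = $511.
Rivera receives Lot B at value $147, so the others get W − 147 = $364.
Without Rivera: best allocation of the remaining 3 bidders over all 4 lots is Farahani→Lot A ($134), Okafor→Lot E ($151), Santos→Lot B ($130), total $415.
VCG payment = (others' best without Rivera) − (others' welfare with Rivera) = 415 − 364 = $51.

Rivera pays $51.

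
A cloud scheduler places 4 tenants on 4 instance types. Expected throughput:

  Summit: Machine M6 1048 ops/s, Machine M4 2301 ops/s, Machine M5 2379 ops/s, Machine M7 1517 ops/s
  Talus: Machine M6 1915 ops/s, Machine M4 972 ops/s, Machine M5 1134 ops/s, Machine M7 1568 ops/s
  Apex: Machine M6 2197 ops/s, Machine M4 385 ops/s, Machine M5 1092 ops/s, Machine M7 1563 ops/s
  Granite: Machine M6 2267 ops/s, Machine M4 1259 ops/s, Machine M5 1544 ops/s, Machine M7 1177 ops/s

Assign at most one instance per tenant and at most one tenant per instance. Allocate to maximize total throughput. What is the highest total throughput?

Optimal: Summit→Machine M4 (2301 ops/s), Talus→Machine M7 (1568 ops/s), Apex→Machine M6 (2197 ops/s), Granite→Machine M5 (1544 ops/s) — total 2301+1568+2197+1544 = 7610 ops/s.
Row-greedy (each tenant in turn takes its best remaining instance) gives 7116 ops/s, worse by 494.

Max total: 7610 ops/s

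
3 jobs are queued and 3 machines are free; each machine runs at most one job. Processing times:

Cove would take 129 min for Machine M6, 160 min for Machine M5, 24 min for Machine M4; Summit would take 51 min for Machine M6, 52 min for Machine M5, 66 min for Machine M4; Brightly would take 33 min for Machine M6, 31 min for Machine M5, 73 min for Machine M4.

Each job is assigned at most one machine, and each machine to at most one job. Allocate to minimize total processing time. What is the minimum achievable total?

Min total: 106 min

This is the linear assignment problem.
Optimal: Cove→Machine M4 (24 min), Summit→Machine M6 (51 min), Brightly→Machine M5 (31 min) — total 24+51+31 = 106 min.
Column-greedy (each machine in turn goes to its cheapest remaining job) gives 109 min, worse by 3.
Next-best assignment: Cove→Machine M4, Summit→Machine M5, Brightly→Machine M6 = 109 min.
Swapping Brightly↔Cove (Brightly→Machine M4 73 min, Cove→Machine M5 160 min) adds 178.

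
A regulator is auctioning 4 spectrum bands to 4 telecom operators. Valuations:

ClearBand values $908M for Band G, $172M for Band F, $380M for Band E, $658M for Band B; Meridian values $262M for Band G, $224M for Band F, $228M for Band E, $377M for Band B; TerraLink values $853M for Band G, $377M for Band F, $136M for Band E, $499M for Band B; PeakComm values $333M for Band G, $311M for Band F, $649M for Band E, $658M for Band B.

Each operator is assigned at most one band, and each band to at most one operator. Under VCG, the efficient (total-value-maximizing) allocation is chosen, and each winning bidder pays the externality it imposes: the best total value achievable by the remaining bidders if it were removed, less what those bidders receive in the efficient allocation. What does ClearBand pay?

ClearBand pays $153M.

Efficient allocation: ClearBand→Band B ($658M), Meridian→Band F ($224M), TerraLink→Band G ($853M), PeakComm→Band E ($649M); total welfare W = $2384M.
ClearBand receives Band B at value $658M, so the others get W − 658 = $1726M.
Without ClearBand: best allocation of the remaining 3 bidders over all 4 bands is Meridian→Band B ($377M), TerraLink→Band G ($853M), PeakComm→Band E ($649M), total $1879M.
VCG payment = (others' best without ClearBand) − (others' welfare with ClearBand) = 1879 − 1726 = $153M.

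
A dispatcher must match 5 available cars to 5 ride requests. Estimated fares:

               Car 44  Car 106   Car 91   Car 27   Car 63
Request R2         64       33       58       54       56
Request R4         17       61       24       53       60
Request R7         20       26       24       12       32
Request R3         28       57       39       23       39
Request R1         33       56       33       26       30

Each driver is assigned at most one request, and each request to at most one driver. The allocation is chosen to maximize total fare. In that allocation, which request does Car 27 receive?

This is a one-to-one assignment (maximum-weight bipartite matching).
Optimal: Car 44→Request R2 ($64), Car 106→Request R1 ($56), Car 91→Request R3 ($39), Car 27→Request R4 ($53), Car 63→Request R7 ($32) — total 64+56+39+53+32 = $244.
Next-best assignment: Car 44→Request R2, Car 106→Request R3, Car 91→Request R1, Car 27→Request R4, Car 63→Request R7 = $239.
Swapping Car 44↔Car 106 (Car 44→Request R1 $33, Car 106→Request R2 $33) loses 54.
No other one-to-one assignment exceeds $244.
Car 27's own top request is Request R2 ($54), but forcing Car 27→Request R2 and reassigning the rest optimally gives only $229 — worse by 15.

Car 27 receives Request R4.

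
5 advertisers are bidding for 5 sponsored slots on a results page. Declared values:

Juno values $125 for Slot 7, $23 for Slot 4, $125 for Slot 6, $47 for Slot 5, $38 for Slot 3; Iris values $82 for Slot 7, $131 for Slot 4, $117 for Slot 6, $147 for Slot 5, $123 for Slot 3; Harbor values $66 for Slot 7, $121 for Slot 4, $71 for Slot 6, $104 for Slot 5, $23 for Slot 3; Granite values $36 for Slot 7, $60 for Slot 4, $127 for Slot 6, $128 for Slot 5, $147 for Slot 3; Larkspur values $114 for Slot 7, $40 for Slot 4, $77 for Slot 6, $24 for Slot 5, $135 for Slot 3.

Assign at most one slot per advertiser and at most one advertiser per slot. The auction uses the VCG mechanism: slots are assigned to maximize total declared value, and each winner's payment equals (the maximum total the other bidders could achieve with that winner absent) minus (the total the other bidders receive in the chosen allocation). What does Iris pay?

Iris pays $1.

Efficient allocation: Juno→Slot 7 ($125), Iris→Slot 5 ($147), Harbor→Slot 4 ($121), Granite→Slot 6 ($127), Larkspur→Slot 3 ($135); total welfare W = $655.
Iris receives Slot 5 at value $147, so the others get W − 147 = $508.
Without Iris: best allocation of the remaining 4 bidders over all 5 slots is Juno→Slot 7 ($125), Harbor→Slot 4 ($121), Granite→Slot 5 ($128), Larkspur→Slot 3 ($135), total $509.
VCG payment = (others' best without Iris) − (others' welfare with Iris) = 509 − 508 = $1.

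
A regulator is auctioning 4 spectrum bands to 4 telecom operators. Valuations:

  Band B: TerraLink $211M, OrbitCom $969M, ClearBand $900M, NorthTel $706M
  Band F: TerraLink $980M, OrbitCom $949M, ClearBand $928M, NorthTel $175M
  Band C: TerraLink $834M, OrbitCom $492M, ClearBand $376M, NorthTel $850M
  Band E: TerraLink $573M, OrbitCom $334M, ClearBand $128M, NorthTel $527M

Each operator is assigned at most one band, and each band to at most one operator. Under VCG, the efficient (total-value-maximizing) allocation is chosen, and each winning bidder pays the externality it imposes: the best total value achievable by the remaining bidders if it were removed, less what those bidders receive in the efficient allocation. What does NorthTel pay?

NorthTel pays $261M.

Efficient allocation: TerraLink→Band E ($573M), OrbitCom→Band B ($969M), ClearBand→Band F ($928M), NorthTel→Band C ($850M); total welfare W = $3320M.
NorthTel receives Band C at value $850M, so the others get W − 850 = $2470M.
Without NorthTel: best allocation of the remaining 3 bidders over all 4 bands is TerraLink→Band C ($834M), OrbitCom→Band B ($969M), ClearBand→Band F ($928M), total $2731M.
VCG payment = (others' best without NorthTel) − (others' welfare with NorthTel) = 2731 − 2470 = $261M.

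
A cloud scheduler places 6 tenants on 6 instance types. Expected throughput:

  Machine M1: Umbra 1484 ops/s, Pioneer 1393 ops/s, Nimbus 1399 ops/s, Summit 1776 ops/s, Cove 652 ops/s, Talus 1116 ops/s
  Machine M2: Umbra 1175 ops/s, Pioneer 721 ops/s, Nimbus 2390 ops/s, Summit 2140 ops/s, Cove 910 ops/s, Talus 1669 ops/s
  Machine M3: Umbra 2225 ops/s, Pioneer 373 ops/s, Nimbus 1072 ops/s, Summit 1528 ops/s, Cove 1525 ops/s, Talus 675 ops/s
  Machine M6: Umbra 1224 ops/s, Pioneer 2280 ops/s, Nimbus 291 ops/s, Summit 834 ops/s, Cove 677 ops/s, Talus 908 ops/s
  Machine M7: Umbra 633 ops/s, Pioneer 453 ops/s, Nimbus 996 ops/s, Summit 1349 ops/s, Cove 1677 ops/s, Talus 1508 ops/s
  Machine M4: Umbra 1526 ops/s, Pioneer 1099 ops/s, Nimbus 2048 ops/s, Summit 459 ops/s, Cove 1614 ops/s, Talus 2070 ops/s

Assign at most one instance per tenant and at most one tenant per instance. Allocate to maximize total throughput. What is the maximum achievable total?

Max total: 12418 ops/s

Optimal: Umbra→Machine M3 (2225 ops/s), Pioneer→Machine M6 (2280 ops/s), Nimbus→Machine M2 (2390 ops/s), Summit→Machine M1 (1776 ops/s), Cove→Machine M7 (1677 ops/s), Talus→Machine M4 (2070 ops/s) — total 2225+2280+2390+1776+1677+2070 = 12418 ops/s.
Swapping Umbra↔Summit (Umbra→Machine M1 1484 ops/s, Summit→Machine M3 1528 ops/s) loses 989.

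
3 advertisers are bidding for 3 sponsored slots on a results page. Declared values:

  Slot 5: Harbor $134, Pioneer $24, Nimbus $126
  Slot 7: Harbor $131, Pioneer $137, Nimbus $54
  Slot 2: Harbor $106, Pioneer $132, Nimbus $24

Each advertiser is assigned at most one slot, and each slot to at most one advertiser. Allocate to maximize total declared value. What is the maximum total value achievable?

Optimal: Harbor→Slot 7 ($131), Pioneer→Slot 2 ($132), Nimbus→Slot 5 ($126) — total 131+132+126 = $389.
Max-entry greedy (repeatedly take the single best remaining cell) gives $295, worse by 94.

Max total: $389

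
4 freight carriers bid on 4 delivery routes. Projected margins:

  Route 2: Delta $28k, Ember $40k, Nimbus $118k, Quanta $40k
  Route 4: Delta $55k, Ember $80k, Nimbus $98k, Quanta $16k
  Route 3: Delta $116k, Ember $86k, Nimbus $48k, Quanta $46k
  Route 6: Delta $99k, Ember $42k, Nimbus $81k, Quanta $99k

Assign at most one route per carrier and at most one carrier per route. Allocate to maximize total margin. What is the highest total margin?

Maximum total: $413k

Optimal: Delta→Route 3 ($116k), Ember→Route 4 ($80k), Nimbus→Route 2 ($118k), Quanta→Route 6 ($99k) — total 116+80+118+99 = $413k.
Checked against all permutations: $413k is optimal.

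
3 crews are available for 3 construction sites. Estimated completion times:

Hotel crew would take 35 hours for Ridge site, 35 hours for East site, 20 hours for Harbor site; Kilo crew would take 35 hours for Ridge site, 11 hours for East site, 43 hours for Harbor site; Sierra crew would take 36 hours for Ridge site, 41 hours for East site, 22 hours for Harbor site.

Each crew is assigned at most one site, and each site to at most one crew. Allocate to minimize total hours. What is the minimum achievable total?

Optimal: Hotel crew→Harbor site (20 hours), Kilo crew→East site (11 hours), Sierra crew→Ridge site (36 hours) — total 20+11+36 = 67 hours.
Column-greedy (each site in turn goes to its cheapest remaining crew) gives 68 hours, worse by 1.
Swapping Hotel crew↔Kilo crew (Hotel crew→East site 35 hours, Kilo crew→Harbor site 43 hours) adds 47.
No other one-to-one assignment undercuts 67 hours.

Minimum total: 67 hours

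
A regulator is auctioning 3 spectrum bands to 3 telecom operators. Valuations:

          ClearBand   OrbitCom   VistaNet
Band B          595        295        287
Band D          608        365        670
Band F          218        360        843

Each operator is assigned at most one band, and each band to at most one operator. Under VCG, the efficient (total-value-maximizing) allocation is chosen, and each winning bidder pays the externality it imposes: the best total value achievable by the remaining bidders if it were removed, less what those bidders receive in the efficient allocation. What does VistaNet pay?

Efficient allocation: ClearBand→Band B ($595M), OrbitCom→Band D ($365M), VistaNet→Band F ($843M); total welfare W = $1803M.
VistaNet receives Band F at value $843M, so the others get W − 843 = $960M.
Without VistaNet: best allocation of the remaining 2 bidders over all 3 bands is ClearBand→Band D ($608M), OrbitCom→Band F ($360M), total $968M.
VCG payment = (others' best without VistaNet) − (others' welfare with VistaNet) = 968 − 960 = $8M.

VistaNet pays $8M.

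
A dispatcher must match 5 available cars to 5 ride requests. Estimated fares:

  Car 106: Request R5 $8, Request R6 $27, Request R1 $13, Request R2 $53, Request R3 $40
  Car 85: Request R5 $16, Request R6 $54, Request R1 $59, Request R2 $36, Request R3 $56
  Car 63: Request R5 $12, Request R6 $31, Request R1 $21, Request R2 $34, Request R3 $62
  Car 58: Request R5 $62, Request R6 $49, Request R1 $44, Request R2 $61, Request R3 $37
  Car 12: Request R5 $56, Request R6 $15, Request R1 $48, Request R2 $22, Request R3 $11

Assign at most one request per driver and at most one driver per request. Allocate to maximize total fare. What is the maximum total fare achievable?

Optimal: Car 106→Request R2 ($53), Car 85→Request R6 ($54), Car 63→Request R3 ($62), Car 58→Request R5 ($62), Car 12→Request R1 ($48) — total 53+54+62+62+48 = $279.
Max-entry greedy (repeatedly take the single best remaining cell) gives $251, worse by 28.
Checked against all permutations: $279 is optimal.

Maximum total: $279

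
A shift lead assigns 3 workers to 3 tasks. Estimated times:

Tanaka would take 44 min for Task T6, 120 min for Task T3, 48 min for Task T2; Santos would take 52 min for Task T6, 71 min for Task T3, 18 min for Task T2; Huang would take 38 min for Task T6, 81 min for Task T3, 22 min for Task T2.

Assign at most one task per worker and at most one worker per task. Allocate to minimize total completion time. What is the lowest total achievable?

Min total: 137 min

Optimal: Tanaka→Task T6 (44 min), Santos→Task T3 (71 min), Huang→Task T2 (22 min) — total 44+71+22 = 137 min.
Column-greedy (each task in turn goes to its cheapest remaining worker) gives 157 min, worse by 20.
Swapping Tanaka↔Huang (Tanaka→Task T2 48 min, Huang→Task T6 38 min) adds 20.
Checked against all permutations: 137 min is optimal.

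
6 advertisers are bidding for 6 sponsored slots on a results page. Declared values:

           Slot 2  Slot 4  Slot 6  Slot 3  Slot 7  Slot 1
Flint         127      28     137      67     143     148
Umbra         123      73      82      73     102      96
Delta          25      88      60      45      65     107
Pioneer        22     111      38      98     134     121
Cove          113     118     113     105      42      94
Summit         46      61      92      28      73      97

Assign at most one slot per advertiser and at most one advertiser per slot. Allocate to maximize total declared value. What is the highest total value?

Maximum total: $690

Optimal: Flint→Slot 1 ($148), Umbra→Slot 2 ($123), Delta→Slot 4 ($88), Pioneer→Slot 7 ($134), Cove→Slot 3 ($105), Summit→Slot 6 ($92) — total 148+123+88+134+105+92 = $690.
Column-greedy (each slot in turn goes to its best remaining advertiser) gives $644, worse by 46.
Next-best assignment: Flint→Slot 6, Umbra→Slot 2, Delta→Slot 4, Pioneer→Slot 7, Cove→Slot 3, Summit→Slot 1 = $684.
Swapping Cove↔Summit (Cove→Slot 6 $113, Summit→Slot 3 $28) loses 56.
No other one-to-one assignment exceeds $690.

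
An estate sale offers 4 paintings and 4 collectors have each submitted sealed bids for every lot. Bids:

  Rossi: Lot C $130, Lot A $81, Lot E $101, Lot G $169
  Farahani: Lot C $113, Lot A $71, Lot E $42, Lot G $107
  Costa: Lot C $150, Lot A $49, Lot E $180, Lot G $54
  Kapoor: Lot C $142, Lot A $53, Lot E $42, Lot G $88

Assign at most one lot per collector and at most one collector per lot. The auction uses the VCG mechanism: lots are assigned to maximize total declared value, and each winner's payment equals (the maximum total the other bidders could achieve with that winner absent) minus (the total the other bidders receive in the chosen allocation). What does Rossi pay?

Rossi pays $36.

Efficient allocation: Rossi→Lot G ($169), Farahani→Lot A ($71), Costa→Lot E ($180), Kapoor→Lot C ($142); total welfare W = $562.
Rossi receives Lot G at value $169, so the others get W − 169 = $393.
Without Rossi: best allocation of the remaining 3 bidders over all 4 lots is Farahani→Lot G ($107), Costa→Lot E ($180), Kapoor→Lot C ($142), total $429.
VCG payment = (others' best without Rossi) − (others' welfare with Rossi) = 429 − 393 = $36.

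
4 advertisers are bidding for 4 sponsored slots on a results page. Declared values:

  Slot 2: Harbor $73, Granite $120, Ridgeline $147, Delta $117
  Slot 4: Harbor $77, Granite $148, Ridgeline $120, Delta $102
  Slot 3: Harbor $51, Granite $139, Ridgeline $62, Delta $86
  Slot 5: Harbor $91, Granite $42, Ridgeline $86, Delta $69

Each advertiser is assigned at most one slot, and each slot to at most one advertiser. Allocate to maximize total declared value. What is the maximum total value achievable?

Maximum total: $479

This is a one-to-one assignment (maximum-weight bipartite matching).
Optimal: Harbor→Slot 5 ($91), Granite→Slot 3 ($139), Ridgeline→Slot 2 ($147), Delta→Slot 4 ($102) — total 91+139+147+102 = $479.
Column-greedy (each slot in turn goes to its best remaining advertiser) gives $472, worse by 7.
Next-best assignment: Harbor→Slot 5, Granite→Slot 4, Ridgeline→Slot 2, Delta→Slot 3 = $472.
Swapping Harbor↔Ridgeline (Harbor→Slot 2 $73, Ridgeline→Slot 5 $86) loses 79.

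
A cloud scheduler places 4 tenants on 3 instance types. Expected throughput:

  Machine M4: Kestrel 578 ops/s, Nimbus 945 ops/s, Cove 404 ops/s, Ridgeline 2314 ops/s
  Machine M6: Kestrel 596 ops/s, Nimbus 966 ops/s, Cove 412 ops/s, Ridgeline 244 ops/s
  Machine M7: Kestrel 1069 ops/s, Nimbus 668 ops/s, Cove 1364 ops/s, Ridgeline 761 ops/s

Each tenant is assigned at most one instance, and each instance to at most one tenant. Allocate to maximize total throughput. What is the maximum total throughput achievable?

Max total: 4644 ops/s

This is a one-to-one assignment (maximum-weight bipartite matching).
Optimal: Ridgeline→Machine M4 (2314 ops/s), Nimbus→Machine M6 (966 ops/s), Cove→Machine M7 (1364 ops/s) — total 2314+966+1364 = 4644 ops/s.
Row-greedy (each tenant in turn takes its best remaining instance) gives 2439 ops/s, worse by 2205.
Checked against all permutations: 4644 ops/s is optimal.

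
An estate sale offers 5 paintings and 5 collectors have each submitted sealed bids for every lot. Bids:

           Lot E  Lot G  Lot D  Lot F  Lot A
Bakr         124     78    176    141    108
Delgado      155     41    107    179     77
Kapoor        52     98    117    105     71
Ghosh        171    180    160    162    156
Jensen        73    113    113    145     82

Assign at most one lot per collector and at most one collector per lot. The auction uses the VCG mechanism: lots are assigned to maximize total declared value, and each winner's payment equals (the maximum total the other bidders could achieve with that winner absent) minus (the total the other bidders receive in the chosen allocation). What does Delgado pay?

Efficient allocation: Bakr→Lot D ($176), Delgado→Lot E ($155), Kapoor→Lot G ($98), Ghosh→Lot A ($156), Jensen→Lot F ($145); total welfare W = $730.
Delgado receives Lot E at value $155, so the others get W − 155 = $575.
Without Delgado: best allocation of the remaining 4 bidders over all 5 lots is Bakr→Lot D ($176), Kapoor→Lot G ($98), Ghosh→Lot E ($171), Jensen→Lot F ($145), total $590.
VCG payment = (others' best without Delgado) − (others' welfare with Delgado) = 590 − 575 = $15.

Delgado pays $15.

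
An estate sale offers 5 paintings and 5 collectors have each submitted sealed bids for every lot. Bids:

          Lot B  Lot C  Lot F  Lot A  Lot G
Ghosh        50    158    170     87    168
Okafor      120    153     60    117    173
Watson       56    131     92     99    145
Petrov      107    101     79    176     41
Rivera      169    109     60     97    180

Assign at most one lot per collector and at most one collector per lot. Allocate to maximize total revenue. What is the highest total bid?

This is a one-to-one assignment (maximum-weight bipartite matching).
Optimal: Ghosh→Lot F ($170), Okafor→Lot G ($173), Watson→Lot C ($131), Petrov→Lot A ($176), Rivera→Lot B ($169) — total 170+173+131+176+169 = $819.
Column-greedy (each lot in turn goes to its best remaining collector) gives $768, worse by 51.
Swapping Watson↔Petrov (Watson→Lot A $99, Petrov→Lot C $101) loses 107.

Max total: $819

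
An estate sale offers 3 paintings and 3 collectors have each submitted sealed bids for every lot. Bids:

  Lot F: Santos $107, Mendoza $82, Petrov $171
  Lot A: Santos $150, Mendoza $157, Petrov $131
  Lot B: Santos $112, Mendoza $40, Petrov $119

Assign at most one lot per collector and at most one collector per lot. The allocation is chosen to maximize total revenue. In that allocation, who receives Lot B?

Santos receives Lot B.

This is the linear assignment problem.
Optimal: Santos→Lot B ($112), Mendoza→Lot A ($157), Petrov→Lot F ($171) — total 112+157+171 = $440.
Row-greedy (each collector in turn takes its best remaining lot) gives $351, worse by 89.
Santos's own top lot is Lot A ($150), but forcing Santos→Lot A and reassigning the rest optimally gives only $361 — worse by 79.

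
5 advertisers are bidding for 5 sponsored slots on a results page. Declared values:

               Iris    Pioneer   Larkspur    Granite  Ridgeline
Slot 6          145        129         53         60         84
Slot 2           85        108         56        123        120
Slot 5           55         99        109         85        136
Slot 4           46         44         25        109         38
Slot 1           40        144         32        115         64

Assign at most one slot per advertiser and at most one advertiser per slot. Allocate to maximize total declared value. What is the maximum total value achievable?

Optimal: Iris→Slot 6 ($145), Pioneer→Slot 1 ($144), Larkspur→Slot 5 ($109), Granite→Slot 4 ($109), Ridgeline→Slot 2 ($120) — total 145+144+109+109+120 = $627.
Max-entry greedy (repeatedly take the single best remaining cell) gives $573, worse by 54.
Next-best assignment: Iris→Slot 6, Pioneer→Slot 1, Larkspur→Slot 2, Granite→Slot 4, Ridgeline→Slot 5 = $590.

Maximum total: $627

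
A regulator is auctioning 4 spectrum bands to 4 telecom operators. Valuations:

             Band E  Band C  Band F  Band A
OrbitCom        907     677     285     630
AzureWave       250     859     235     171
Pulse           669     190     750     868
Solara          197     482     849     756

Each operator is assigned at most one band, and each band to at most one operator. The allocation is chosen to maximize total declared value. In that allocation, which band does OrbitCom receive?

Optimal: OrbitCom→Band E ($907M), AzureWave→Band C ($859M), Pulse→Band A ($868M), Solara→Band F ($849M) — total 907+859+868+849 = $3483M.
Next-best assignment: OrbitCom→Band E, AzureWave→Band C, Pulse→Band F, Solara→Band A = $3272M.
Every other assignment is strictly worse.

OrbitCom receives Band E.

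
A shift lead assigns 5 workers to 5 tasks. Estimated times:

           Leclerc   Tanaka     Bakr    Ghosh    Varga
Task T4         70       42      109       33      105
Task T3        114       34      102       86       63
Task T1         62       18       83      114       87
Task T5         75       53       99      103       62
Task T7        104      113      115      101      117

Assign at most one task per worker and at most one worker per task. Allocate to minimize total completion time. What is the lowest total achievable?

Minimum total: 304 min

This is a one-to-one assignment (minimum-cost bipartite matching).
Optimal: Leclerc→Task T5 (75 min), Tanaka→Task T1 (18 min), Bakr→Task T7 (115 min), Ghosh→Task T4 (33 min), Varga→Task T3 (63 min) — total 75+18+115+33+63 = 304 min.
Swapping Tanaka↔Bakr (Tanaka→Task T7 113 min, Bakr→Task T1 83 min) adds 63.
No other one-to-one assignment undercuts 304 min.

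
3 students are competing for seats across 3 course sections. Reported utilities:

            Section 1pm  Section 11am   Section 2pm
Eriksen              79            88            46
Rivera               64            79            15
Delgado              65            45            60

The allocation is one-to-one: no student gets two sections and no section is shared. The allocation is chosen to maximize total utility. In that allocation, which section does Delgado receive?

Delgado receives Section 2pm.

Optimal: Eriksen→Section 1pm (79 points), Rivera→Section 11am (79 points), Delgado→Section 2pm (60 points) — total 79+79+60 = 218 points.
Delgado's own top section is Section 1pm (65 points), but forcing Delgado→Section 1pm and reassigning the rest optimally gives only 190 points — worse by 28.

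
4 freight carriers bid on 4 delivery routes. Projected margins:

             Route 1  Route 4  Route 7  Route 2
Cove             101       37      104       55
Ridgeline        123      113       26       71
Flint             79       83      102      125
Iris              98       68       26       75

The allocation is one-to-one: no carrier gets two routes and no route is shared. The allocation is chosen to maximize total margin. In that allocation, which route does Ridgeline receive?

Ridgeline receives Route 4.

Optimal: Cove→Route 7 ($104k), Ridgeline→Route 4 ($113k), Flint→Route 2 ($125k), Iris→Route 1 ($98k) — total 104+113+125+98 = $440k.
Max-entry greedy (repeatedly take the single best remaining cell) gives $420k, worse by 20.
Checked against all permutations: $440k is optimal.
Ridgeline's own top route is Route 1 ($123k), but forcing Ridgeline→Route 1 and reassigning the rest optimally gives only $420k — worse by 20.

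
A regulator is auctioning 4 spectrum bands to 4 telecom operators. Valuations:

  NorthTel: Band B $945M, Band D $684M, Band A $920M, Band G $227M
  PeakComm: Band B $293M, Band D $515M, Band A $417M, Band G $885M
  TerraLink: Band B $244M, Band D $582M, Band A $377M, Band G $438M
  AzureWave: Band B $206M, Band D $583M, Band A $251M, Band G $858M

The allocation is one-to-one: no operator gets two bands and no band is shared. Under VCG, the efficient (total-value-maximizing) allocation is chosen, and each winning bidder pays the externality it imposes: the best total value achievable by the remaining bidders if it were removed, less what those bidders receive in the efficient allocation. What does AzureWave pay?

Efficient allocation: NorthTel→Band B ($945M), PeakComm→Band A ($417M), TerraLink→Band D ($582M), AzureWave→Band G ($858M); total welfare W = $2802M.
AzureWave receives Band G at value $858M, so the others get W − 858 = $1944M.
Without AzureWave: best allocation of the remaining 3 bidders over all 4 bands is NorthTel→Band B ($945M), PeakComm→Band G ($885M), TerraLink→Band D ($582M), total $2412M.
VCG payment = (others' best without AzureWave) − (others' welfare with AzureWave) = 2412 − 1944 = $468M.

AzureWave pays $468M.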